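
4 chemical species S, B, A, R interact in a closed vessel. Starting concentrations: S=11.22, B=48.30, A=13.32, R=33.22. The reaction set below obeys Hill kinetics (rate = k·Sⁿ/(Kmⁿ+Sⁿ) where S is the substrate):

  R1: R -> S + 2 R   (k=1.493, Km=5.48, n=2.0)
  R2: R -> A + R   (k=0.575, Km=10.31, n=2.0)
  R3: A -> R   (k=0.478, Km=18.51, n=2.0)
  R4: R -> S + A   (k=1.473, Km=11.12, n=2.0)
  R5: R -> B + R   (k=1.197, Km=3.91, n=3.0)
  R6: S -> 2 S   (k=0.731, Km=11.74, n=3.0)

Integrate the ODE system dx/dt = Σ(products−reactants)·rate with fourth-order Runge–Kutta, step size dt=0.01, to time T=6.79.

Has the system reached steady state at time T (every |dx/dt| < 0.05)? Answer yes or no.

RK4 with dt=0.01: 679 steps to T=6.79. Trajectory (selected grid times):
t=0.00: S=11.22 B=48.30 A=13.32 R=33.22
t=0.75: S=13.60 B=49.20 A=14.58 R=33.45
t=1.51: S=16.08 B=50.10 A=15.84 R=33.69
t=2.26: S=18.59 B=51.00 A=17.07 R=33.94
t=3.02: S=21.17 B=51.91 A=18.31 R=34.21
t=3.77: S=23.74 B=52.81 A=19.52 R=34.48
t=4.53: S=26.37 B=53.71 A=20.74 R=34.77
t=5.28: S=28.97 B=54.61 A=21.94 R=35.07
t=6.04: S=31.62 B=55.52 A=23.14 R=35.37
t=6.79: S=34.25 B=56.42 A=24.32 R=35.68
Rates at T: R1=1.4586, R2=0.5307, R3=0.3027, R4=1.3426, R5=1.1954, R6=0.7027
dx/dt at T (Σ net stoichiometry × rate): S=+3.5039, B=+1.1954, A=+1.5706, R=+0.4187
Largest |dx/dt| is |+3.5039| (S) ≥ 0.05 → not steady.

Steady state at T: no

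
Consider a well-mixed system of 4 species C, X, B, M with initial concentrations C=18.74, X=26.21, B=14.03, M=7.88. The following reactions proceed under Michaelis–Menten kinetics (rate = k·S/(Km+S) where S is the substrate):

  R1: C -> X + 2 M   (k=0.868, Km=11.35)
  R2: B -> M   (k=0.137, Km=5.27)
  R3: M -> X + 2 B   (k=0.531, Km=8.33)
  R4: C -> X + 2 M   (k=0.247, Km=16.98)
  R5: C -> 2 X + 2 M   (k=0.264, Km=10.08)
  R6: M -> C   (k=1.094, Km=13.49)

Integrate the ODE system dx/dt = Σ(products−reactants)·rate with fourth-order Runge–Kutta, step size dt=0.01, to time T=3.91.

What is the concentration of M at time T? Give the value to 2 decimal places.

M at T = 11.82

RK4 with dt=0.01: 391 steps to T=3.91. Trajectory (selected grid times):
t=0.00: C=18.74 X=26.21 B=14.03 M=7.88
t=0.43: C=18.56 X=26.76 B=14.21 M=8.36
t=0.87: C=18.37 X=27.32 B=14.41 M=8.83
t=1.30: C=18.20 X=27.87 B=14.60 M=9.28
t=1.74: C=18.04 X=28.44 B=14.81 M=9.74
t=2.17: C=17.88 X=28.99 B=15.01 M=10.17
t=2.61: C=17.73 X=29.56 B=15.22 M=10.60
t=3.04: C=17.58 X=30.11 B=15.44 M=11.01
t=3.48: C=17.44 X=30.68 B=15.66 M=11.43
t=3.91: C=17.31 X=31.23 B=15.88 M=11.82
Read off M at T=3.91: 11.82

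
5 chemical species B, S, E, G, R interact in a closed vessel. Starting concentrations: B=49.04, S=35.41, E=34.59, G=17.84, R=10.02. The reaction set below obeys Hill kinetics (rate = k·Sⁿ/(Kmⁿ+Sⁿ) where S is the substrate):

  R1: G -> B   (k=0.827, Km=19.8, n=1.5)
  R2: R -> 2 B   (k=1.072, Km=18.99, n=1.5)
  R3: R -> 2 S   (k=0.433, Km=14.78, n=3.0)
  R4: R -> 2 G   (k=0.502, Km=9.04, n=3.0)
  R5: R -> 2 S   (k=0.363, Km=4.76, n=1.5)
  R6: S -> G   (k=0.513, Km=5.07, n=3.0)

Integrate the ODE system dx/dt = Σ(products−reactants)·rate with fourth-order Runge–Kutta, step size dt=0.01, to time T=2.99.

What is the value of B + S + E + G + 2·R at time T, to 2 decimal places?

Value at T = 156.92

Check how each reaction changes W = B + S + E + G + 2·R (weight of products minus weight of reactants):
R1: G -> B: (1·1) − (1·1) = 1 − 1 = 0
R2: R -> 2 B: (1·2) − (2·1) = 2 − 2 = 0
R3: R -> 2 S: (1·2) − (2·1) = 2 − 2 = 0
R4: R -> 2 G: (1·2) − (2·1) = 2 − 2 = 0
R5: R -> 2 S: (1·2) − (2·1) = 2 − 2 = 0
R6: S -> G: (1·1) − (1·1) = 1 − 1 = 0
Every reaction leaves W unchanged, so W is conserved and no simulation is needed: W(T) = W(0) = 49.04 + 35.41 + 34.59 + 17.84 + 2·10.02 = 156.92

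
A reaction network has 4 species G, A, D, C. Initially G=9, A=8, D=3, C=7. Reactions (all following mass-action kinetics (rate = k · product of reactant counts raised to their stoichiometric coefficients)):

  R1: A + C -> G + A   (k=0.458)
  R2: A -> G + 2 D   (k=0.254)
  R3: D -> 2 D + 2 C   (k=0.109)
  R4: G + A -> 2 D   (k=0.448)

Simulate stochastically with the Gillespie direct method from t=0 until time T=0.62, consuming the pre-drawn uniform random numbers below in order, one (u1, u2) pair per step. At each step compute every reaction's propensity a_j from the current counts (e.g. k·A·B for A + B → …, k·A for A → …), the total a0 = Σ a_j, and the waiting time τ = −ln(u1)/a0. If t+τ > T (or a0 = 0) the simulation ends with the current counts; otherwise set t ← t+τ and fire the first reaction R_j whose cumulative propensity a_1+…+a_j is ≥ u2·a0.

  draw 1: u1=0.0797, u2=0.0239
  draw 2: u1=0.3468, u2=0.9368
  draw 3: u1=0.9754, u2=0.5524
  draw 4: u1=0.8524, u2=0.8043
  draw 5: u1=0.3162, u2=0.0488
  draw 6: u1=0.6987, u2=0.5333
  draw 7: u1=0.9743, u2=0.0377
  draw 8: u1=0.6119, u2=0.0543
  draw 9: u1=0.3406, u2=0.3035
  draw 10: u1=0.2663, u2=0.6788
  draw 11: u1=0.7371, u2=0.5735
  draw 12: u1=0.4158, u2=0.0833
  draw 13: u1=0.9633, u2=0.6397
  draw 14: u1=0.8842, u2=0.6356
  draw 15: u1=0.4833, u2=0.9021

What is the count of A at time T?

t=0.000: G=9 A=8 D=3 C=7
Draw 1: a1=25.648, a2=2.032, a3=0.327, a4=32.256, a0=60.263; τ=−ln(0.0797)/60.263=0.042 → t=0.042; u2·a0=0.0239·60.263=1.440 ≤ a1=25.648 → R1 fires; G=10 A=8 D=3 C=6
Draw 2: a1=21.984, a2=2.032, a3=0.327, a4=35.840, a0=60.183; τ=−ln(0.3468)/60.183=0.018 → t=0.060; u2·a0=0.9368·60.183=56.379; a1+…+a3=24.343 < 56.379 ≤ a1+…+a4=60.183 → R4 fires; G=9 A=7 D=5 C=6
Draw 3: a1=19.236, a2=1.778, a3=0.545, a4=28.224, a0=49.783; τ=−ln(0.9754)/49.783=0.001 → t=0.060; u2·a0=0.5524·49.783=27.500; a1+…+a3=21.559 < 27.500 ≤ a1+…+a4=49.783 → R4 fires; G=8 A=6 D=7 C=6
Draw 4: a1=16.488, a2=1.524, a3=0.763, a4=21.504, a0=40.279; τ=−ln(0.8524)/40.279=0.004 → t=0.064; u2·a0=0.8043·40.279=32.396; a1+…+a3=18.775 < 32.396 ≤ a1+…+a4=40.279 → R4 fires; G=7 A=5 D=9 C=6
Draw 5: a1=13.740, a2=1.270, a3=0.981, a4=15.680, a0=31.671; τ=−ln(0.3162)/31.671=0.036 → t=0.100; u2·a0=0.0488·31.671=1.546 ≤ a1=13.740 → R1 fires; G=8 A=5 D=9 C=5
Draw 6: a1=11.450, a2=1.270, a3=0.981, a4=17.920, a0=31.621; τ=−ln(0.6987)/31.621=0.011 → t=0.112; u2·a0=0.5333·31.621=16.863; a1+…+a3=13.701 < 16.863 ≤ a1+…+a4=31.621 → R4 fires; G=7 A=4 D=11 C=5
Draw 7: a1=9.160, a2=1.016, a3=1.199, a4=12.544, a0=23.919; τ=−ln(0.9743)/23.919=0.001 → t=0.113; u2·a0=0.0377·23.919=0.902 ≤ a1=9.160 → R1 fires; G=8 A=4 D=11 C=4
Draw 8: a1=7.328, a2=1.016, a3=1.199, a4=14.336, a0=23.879; τ=−ln(0.6119)/23.879=0.021 → t=0.133; u2·a0=0.0543·23.879=1.297 ≤ a1=7.328 → R1 fires; G=9 A=4 D=11 C=3
Draw 9: a1=5.496, a2=1.016, a3=1.199, a4=16.128, a0=23.839; τ=−ln(0.3406)/23.839=0.045 → t=0.179; u2·a0=0.3035·23.839=7.235; a1+a2=6.512 < 7.235 ≤ a1+…+a3=7.711 → R3 fires; G=9 A=4 D=12 C=5
Draw 10: a1=9.160, a2=1.016, a3=1.308, a4=16.128, a0=27.612; τ=−ln(0.2663)/27.612=0.048 → t=0.226; u2·a0=0.6788·27.612=18.743; a1+…+a3=11.484 < 18.743 ≤ a1+…+a4=27.612 → R4 fires; G=8 A=3 D=14 C=5
Draw 11: a1=6.870, a2=0.762, a3=1.526, a4=10.752, a0=19.910; τ=−ln(0.7371)/19.910=0.015 → t=0.242; u2·a0=0.5735·19.910=11.418; a1+…+a3=9.158 < 11.418 ≤ a1+…+a4=19.910 → R4 fires; G=7 A=2 D=16 C=5
Draw 12: a1=4.580, a2=0.508, a3=1.744, a4=6.272, a0=13.104; τ=−ln(0.4158)/13.104=0.067 → t=0.309; u2·a0=0.0833·13.104=1.092 ≤ a1=4.580 → R1 fires; G=8 A=2 D=16 C=4
Draw 13: a1=3.664, a2=0.508, a3=1.744, a4=7.168, a0=13.084; τ=−ln(0.9633)/13.084=0.003 → t=0.312; u2·a0=0.6397·13.084=8.370; a1+…+a3=5.916 < 8.370 ≤ a1+…+a4=13.084 → R4 fires; G=7 A=1 D=18 C=4
Draw 14: a1=1.832, a2=0.254, a3=1.962, a4=3.136, a0=7.184; τ=−ln(0.8842)/7.184=0.017 → t=0.329; u2·a0=0.6356·7.184=4.566; a1+…+a3=4.048 < 4.566 ≤ a1+…+a4=7.184 → R4 fires; G=6 A=0 D=20 C=4
Draw 15: a1=0.000, a2=0.000, a3=2.180, a4=0.000, a0=2.180; τ=−ln(0.4833)/2.180=0.334 → t=0.662 > T=0.62: stop.
Read off A at T=0.62: 0

A at T = 0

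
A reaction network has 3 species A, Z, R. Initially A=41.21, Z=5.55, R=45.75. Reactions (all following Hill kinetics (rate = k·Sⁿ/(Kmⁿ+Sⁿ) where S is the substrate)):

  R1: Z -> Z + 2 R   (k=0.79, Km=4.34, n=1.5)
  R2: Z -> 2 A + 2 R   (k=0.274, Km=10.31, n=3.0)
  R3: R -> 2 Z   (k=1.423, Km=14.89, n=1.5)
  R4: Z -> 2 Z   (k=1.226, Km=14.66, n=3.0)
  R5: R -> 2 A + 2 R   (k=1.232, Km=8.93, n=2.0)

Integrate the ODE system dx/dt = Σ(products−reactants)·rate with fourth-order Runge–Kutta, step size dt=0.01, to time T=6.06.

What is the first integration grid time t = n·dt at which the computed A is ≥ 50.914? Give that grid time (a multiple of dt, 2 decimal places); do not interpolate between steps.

Threshold first reached at t = 3.68

RK4 with dt=0.01: 606 steps to T=6.06. Trajectory (selected grid times):
t=0.00: A=41.21 Z=5.55 R=45.75
t=0.67: A=42.87 Z=7.19 R=46.49
t=1.35: A=44.61 Z=8.89 R=47.36
t=2.02: A=46.37 Z=10.62 R=48.33
t=2.69: A=48.18 Z=12.41 R=49.39
t=3.37: A=50.06 Z=14.31 R=50.53
t=3.67: A=50.90 Z=15.17 R=51.05
t=3.68: A=50.93 Z=15.20 R=51.06
t=4.04: A=51.94 Z=16.25 R=51.70
t=4.71: A=53.85 Z=18.26 R=52.92
t=5.39: A=55.80 Z=20.37 R=54.18
t=6.06: A=57.74 Z=22.49 R=55.45
A(3.67)=50.900 < 50.914 but A(3.68)=50.928 ≥ 50.914, so the first grid time is t=3.68.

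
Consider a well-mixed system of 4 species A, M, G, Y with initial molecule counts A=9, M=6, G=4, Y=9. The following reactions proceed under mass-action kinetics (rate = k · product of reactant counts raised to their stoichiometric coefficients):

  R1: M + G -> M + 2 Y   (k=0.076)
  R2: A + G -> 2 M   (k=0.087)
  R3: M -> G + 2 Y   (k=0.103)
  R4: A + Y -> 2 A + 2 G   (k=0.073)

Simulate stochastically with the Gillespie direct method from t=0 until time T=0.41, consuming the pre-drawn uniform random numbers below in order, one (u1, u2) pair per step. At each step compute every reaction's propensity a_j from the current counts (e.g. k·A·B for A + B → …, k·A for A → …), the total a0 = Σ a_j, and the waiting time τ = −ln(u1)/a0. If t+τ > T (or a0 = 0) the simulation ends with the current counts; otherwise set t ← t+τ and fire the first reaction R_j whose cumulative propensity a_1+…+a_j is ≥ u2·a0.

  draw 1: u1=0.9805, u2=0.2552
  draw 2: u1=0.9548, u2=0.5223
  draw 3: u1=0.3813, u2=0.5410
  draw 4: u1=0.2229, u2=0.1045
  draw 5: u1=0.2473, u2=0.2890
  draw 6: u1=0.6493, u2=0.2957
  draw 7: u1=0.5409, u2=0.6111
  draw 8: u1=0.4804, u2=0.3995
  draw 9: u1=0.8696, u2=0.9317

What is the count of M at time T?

M at T = 13

t=0.000: A=9 M=6 G=4 Y=9
Draw 1: a1=1.824, a2=3.132, a3=0.618, a4=5.913, a0=11.487; τ=−ln(0.9805)/11.487=0.002 → t=0.002; u2·a0=0.2552·11.487=2.931; a1=1.824 < 2.931 ≤ a1+a2=4.956 → R2 fires; A=8 M=8 G=3 Y=9
Draw 2: a1=1.824, a2=2.088, a3=0.824, a4=5.256, a0=9.992; τ=−ln(0.9548)/9.992=0.005 → t=0.006; u2·a0=0.5223·9.992=5.219; a1+…+a3=4.736 < 5.219 ≤ a1+…+a4=9.992 → R4 fires; A=9 M=8 G=5 Y=8
Draw 3: a1=3.040, a2=3.915, a3=0.824, a4=5.256, a0=13.035; τ=−ln(0.3813)/13.035=0.074 → t=0.080; u2·a0=0.5410·13.035=7.052; a1+a2=6.955 < 7.052 ≤ a1+…+a3=7.779 → R3 fires; A=9 M=7 G=6 Y=10
Draw 4: a1=3.192, a2=4.698, a3=0.721, a4=6.570, a0=15.181; τ=−ln(0.2229)/15.181=0.099 → t=0.179; u2·a0=0.1045·15.181=1.586 ≤ a1=3.192 → R1 fires; A=9 M=7 G=5 Y=12
Draw 5: a1=2.660, a2=3.915, a3=0.721, a4=7.884, a0=15.180; τ=−ln(0.2473)/15.180=0.092 → t=0.271; u2·a0=0.2890·15.180=4.387; a1=2.660 < 4.387 ≤ a1+a2=6.575 → R2 fires; A=8 M=9 G=4 Y=12
Draw 6: a1=2.736, a2=2.784, a3=0.927, a4=7.008, a0=13.455; τ=−ln(0.6493)/13.455=0.032 → t=0.303; u2·a0=0.2957·13.455=3.979; a1=2.736 < 3.979 ≤ a1+a2=5.520 → R2 fires; A=7 M=11 G=3 Y=12
Draw 7: a1=2.508, a2=1.827, a3=1.133, a4=6.132, a0=11.600; τ=−ln(0.5409)/11.600=0.053 → t=0.356; u2·a0=0.6111·11.600=7.089; a1+…+a3=5.468 < 7.089 ≤ a1+…+a4=11.600 → R4 fires; A=8 M=11 G=5 Y=11
Draw 8: a1=4.180, a2=3.480, a3=1.133, a4=6.424, a0=15.217; τ=−ln(0.4804)/15.217=0.048 → t=0.404; u2·a0=0.3995·15.217=6.079; a1=4.180 < 6.079 ≤ a1+a2=7.660 → R2 fires; A=7 M=13 G=4 Y=11
Draw 9: a1=3.952, a2=2.436, a3=1.339, a4=5.621, a0=13.348; τ=−ln(0.8696)/13.348=0.010 → t=0.415 > T=0.41: stop.
Read off M at T=0.41: 13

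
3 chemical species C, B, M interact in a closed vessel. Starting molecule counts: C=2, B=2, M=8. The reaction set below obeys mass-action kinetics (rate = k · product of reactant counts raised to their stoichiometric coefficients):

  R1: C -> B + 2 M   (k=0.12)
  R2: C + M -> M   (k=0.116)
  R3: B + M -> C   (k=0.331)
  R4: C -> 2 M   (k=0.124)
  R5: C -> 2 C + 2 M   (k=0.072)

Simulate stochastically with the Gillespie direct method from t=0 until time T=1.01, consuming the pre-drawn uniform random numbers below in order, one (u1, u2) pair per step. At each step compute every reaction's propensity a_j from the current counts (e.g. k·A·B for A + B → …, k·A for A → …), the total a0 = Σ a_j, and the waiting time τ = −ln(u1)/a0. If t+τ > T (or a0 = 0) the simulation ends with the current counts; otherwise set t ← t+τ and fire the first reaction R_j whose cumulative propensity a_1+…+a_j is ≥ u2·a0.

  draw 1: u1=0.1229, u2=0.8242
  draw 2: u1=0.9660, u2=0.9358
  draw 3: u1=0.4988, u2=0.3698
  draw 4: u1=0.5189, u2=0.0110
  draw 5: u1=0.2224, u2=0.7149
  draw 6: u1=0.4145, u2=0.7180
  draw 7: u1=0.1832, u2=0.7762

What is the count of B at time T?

B at T = 0

t=0.000: C=2 B=2 M=8
Draw 1: a1=0.240, a2=1.856, a3=5.296, a4=0.248, a5=0.144, a0=7.784; τ=−ln(0.1229)/7.784=0.269 → t=0.269; u2·a0=0.8242·7.784=6.416; a1+a2=2.096 < 6.416 ≤ a1+…+a3=7.392 → R3 fires; C=3 B=1 M=7
Draw 2: a1=0.360, a2=2.436, a3=2.317, a4=0.372, a5=0.216, a0=5.701; τ=−ln(0.9660)/5.701=0.006 → t=0.275; u2·a0=0.9358·5.701=5.335; a1+…+a3=5.113 < 5.335 ≤ a1+…+a4=5.485 → R4 fires; C=2 B=1 M=9
Draw 3: a1=0.240, a2=2.088, a3=2.979, a4=0.248, a5=0.144, a0=5.699; τ=−ln(0.4988)/5.699=0.122 → t=0.397; u2·a0=0.3698·5.699=2.107; a1=0.240 < 2.107 ≤ a1+a2=2.328 → R2 fires; C=1 B=1 M=9
Draw 4: a1=0.120, a2=1.044, a3=2.979, a4=0.124, a5=0.072, a0=4.339; τ=−ln(0.5189)/4.339=0.151 → t=0.549; u2·a0=0.0110·4.339=0.048 ≤ a1=0.120 → R1 fires; C=0 B=2 M=11
Draw 5: a1=0.000, a2=0.000, a3=7.282, a4=0.000, a5=0.000, a0=7.282; τ=−ln(0.2224)/7.282=0.206 → t=0.755; u2·a0=0.7149·7.282=5.206; a1+a2=0.000 < 5.206 ≤ a1+…+a3=7.282 → R3 fires; C=1 B=1 M=10
Draw 6: a1=0.120, a2=1.160, a3=3.310, a4=0.124, a5=0.072, a0=4.786; τ=−ln(0.4145)/4.786=0.184 → t=0.939; u2·a0=0.7180·4.786=3.436; a1+a2=1.280 < 3.436 ≤ a1+…+a3=4.590 → R3 fires; C=2 B=0 M=9
Draw 7: a1=0.240, a2=2.088, a3=0.000, a4=0.248, a5=0.144, a0=2.720; τ=−ln(0.1832)/2.720=0.624 → t=1.563 > T=1.01: stop.
Read off B at T=1.01: 0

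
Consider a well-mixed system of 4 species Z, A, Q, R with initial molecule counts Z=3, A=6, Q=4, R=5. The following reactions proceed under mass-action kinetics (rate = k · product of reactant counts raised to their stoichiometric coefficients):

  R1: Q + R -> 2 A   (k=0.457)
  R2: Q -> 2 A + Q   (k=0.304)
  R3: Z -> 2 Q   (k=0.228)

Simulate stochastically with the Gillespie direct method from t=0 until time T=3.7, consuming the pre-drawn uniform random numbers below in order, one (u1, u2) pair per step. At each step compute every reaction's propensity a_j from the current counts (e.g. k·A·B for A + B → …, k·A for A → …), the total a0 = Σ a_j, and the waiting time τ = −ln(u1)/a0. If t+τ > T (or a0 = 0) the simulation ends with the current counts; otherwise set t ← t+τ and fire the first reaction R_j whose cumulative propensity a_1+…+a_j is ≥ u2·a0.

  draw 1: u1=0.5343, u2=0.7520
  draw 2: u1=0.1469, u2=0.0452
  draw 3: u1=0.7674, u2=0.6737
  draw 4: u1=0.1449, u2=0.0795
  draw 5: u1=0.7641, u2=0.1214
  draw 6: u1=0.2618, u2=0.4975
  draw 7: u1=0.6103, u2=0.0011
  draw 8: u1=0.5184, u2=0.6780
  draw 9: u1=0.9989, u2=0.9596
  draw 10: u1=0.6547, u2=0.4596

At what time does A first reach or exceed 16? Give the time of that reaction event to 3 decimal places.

Threshold first reached at t = 2.480

t=0.000: Z=3 A=6 Q=4 R=5
Draw 1: a1=9.140, a2=1.216, a3=0.684, a0=11.040; τ=−ln(0.5343)/11.040=0.057 → t=0.057; u2·a0=0.7520·11.040=8.302 ≤ a1=9.140 → R1 fires; Z=3 A=8 Q=3 R=4
Draw 2: a1=5.484, a2=0.912, a3=0.684, a0=7.080; τ=−ln(0.1469)/7.080=0.271 → t=0.328; u2·a0=0.0452·7.080=0.320 ≤ a1=5.484 → R1 fires; Z=3 A=10 Q=2 R=3
Draw 3: a1=2.742, a2=0.608, a3=0.684, a0=4.034; τ=−ln(0.7674)/4.034=0.066 → t=0.393; u2·a0=0.6737·4.034=2.718 ≤ a1=2.742 → R1 fires; Z=3 A=12 Q=1 R=2
Draw 4: a1=0.914, a2=0.304, a3=0.684, a0=1.902; τ=−ln(0.1449)/1.902=1.016 → t=1.409; u2·a0=0.0795·1.902=0.151 ≤ a1=0.914 → R1 fires; Z=3 A=14 Q=0 R=1
Draw 5: a1=0.000, a2=0.000, a3=0.684, a0=0.684; τ=−ln(0.7641)/0.684=0.393 → t=1.802; u2·a0=0.1214·0.684=0.083; a1+a2=0.000 < 0.083 ≤ a1+…+a3=0.684 → R3 fires; Z=2 A=14 Q=2 R=1
Draw 6: a1=0.914, a2=0.608, a3=0.456, a0=1.978; τ=−ln(0.2618)/1.978=0.678 → t=2.480; u2·a0=0.4975·1.978=0.984; a1=0.914 < 0.984 ≤ a1+a2=1.522 → R2 fires; Z=2 A=16 Q=2 R=1
Draw 7: a1=0.914, a2=0.608, a3=0.456, a0=1.978; τ=−ln(0.6103)/1.978=0.250 → t=2.729; u2·a0=0.0011·1.978=0.002 ≤ a1=0.914 → R1 fires; Z=2 A=18 Q=1 R=0
Draw 8: a1=0.000, a2=0.304, a3=0.456, a0=0.760; τ=−ln(0.5184)/0.760=0.864 → t=3.594; u2·a0=0.6780·0.760=0.515; a1+a2=0.304 < 0.515 ≤ a1+…+a3=0.760 → R3 fires; Z=1 A=18 Q=3 R=0
Draw 9: a1=0.000, a2=0.912, a3=0.228, a0=1.140; τ=−ln(0.9989)/1.140=0.001 → t=3.595; u2·a0=0.9596·1.140=1.094; a1+a2=0.912 < 1.094 ≤ a1+…+a3=1.140 → R3 fires; Z=0 A=18 Q=5 R=0
Draw 10: a1=0.000, a2=1.520, a3=0.000, a0=1.520; τ=−ln(0.6547)/1.520=0.279 → t=3.874 > T=3.7: stop.
A first becomes ≥ 16 when it reaches 16 at the event at t=2.480.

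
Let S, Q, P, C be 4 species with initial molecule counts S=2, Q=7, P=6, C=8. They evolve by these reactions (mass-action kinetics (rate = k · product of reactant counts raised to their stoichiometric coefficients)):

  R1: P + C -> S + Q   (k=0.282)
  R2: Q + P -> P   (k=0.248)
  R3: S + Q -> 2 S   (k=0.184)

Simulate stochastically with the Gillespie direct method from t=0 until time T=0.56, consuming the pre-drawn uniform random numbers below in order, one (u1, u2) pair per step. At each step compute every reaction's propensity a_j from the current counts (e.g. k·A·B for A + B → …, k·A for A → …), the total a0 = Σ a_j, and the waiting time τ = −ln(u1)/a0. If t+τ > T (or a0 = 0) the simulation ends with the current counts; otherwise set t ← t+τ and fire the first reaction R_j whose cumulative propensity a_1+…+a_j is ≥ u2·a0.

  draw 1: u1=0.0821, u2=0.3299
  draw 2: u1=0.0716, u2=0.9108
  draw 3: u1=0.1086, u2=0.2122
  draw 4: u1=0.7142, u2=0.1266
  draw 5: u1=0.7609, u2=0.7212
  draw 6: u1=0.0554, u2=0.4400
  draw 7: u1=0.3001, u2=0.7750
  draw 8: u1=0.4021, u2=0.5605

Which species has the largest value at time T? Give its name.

t=0.000: S=2 Q=7 P=6 C=8
Draw 1: a1=13.536, a2=10.416, a3=2.576, a0=26.528; τ=−ln(0.0821)/26.528=0.094 → t=0.094; u2·a0=0.3299·26.528=8.752 ≤ a1=13.536 → R1 fires; S=3 Q=8 P=5 C=7
Draw 2: a1=9.870, a2=9.920, a3=4.416, a0=24.206; τ=−ln(0.0716)/24.206=0.109 → t=0.203; u2·a0=0.9108·24.206=22.047; a1+a2=19.790 < 22.047 ≤ a1+…+a3=24.206 → R3 fires; S=4 Q=7 P=5 C=7
Draw 3: a1=9.870, a2=8.680, a3=5.152, a0=23.702; τ=−ln(0.1086)/23.702=0.094 → t=0.297; u2·a0=0.2122·23.702=5.030 ≤ a1=9.870 → R1 fires; S=5 Q=8 P=4 C=6
Draw 4: a1=6.768, a2=7.936, a3=7.360, a0=22.064; τ=−ln(0.7142)/22.064=0.015 → t=0.312; u2·a0=0.1266·22.064=2.793 ≤ a1=6.768 → R1 fires; S=6 Q=9 P=3 C=5
Draw 5: a1=4.230, a2=6.696, a3=9.936, a0=20.862; τ=−ln(0.7609)/20.862=0.013 → t=0.325; u2·a0=0.7212·20.862=15.046; a1+a2=10.926 < 15.046 ≤ a1+…+a3=20.862 → R3 fires; S=7 Q=8 P=3 C=5
Draw 6: a1=4.230, a2=5.952, a3=10.304, a0=20.486; τ=−ln(0.0554)/20.486=0.141 → t=0.466; u2·a0=0.4400·20.486=9.014; a1=4.230 < 9.014 ≤ a1+a2=10.182 → R2 fires; S=7 Q=7 P=3 C=5
Draw 7: a1=4.230, a2=5.208, a3=9.016, a0=18.454; τ=−ln(0.3001)/18.454=0.065 → t=0.532; u2·a0=0.7750·18.454=14.302; a1+a2=9.438 < 14.302 ≤ a1+…+a3=18.454 → R3 fires; S=8 Q=6 P=3 C=5
Draw 8: a1=4.230, a2=4.464, a3=8.832, a0=17.526; τ=−ln(0.4021)/17.526=0.052 → t=0.584 > T=0.56: stop.
At T=0.56: S=8 Q=6 P=3 C=5; the largest is S.

Dominant species at T: S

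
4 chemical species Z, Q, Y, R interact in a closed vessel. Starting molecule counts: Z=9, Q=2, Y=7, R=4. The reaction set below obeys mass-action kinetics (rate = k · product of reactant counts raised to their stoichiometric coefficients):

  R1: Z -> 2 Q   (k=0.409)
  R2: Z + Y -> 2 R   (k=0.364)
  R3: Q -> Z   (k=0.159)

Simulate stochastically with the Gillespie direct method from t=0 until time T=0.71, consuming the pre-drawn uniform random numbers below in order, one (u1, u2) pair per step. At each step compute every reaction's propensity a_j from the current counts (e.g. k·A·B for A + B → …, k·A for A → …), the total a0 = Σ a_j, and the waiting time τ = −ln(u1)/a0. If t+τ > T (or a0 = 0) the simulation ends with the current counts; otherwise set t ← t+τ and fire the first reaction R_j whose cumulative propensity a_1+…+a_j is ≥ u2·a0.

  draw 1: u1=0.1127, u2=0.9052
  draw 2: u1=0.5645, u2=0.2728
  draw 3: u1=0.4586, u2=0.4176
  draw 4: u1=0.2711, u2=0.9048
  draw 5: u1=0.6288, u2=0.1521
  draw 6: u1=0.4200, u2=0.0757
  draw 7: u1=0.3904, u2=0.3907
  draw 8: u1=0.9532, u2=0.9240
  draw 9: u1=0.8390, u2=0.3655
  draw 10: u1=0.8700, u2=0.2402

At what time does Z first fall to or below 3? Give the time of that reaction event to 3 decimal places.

t=0.000: Z=9 Q=2 Y=7 R=4
Draw 1: a1=3.681, a2=22.932, a3=0.318, a0=26.931; τ=−ln(0.1127)/26.931=0.081 → t=0.081; u2·a0=0.9052·26.931=24.378; a1=3.681 < 24.378 ≤ a1+a2=26.613 → R2 fires; Z=8 Q=2 Y=6 R=6
Draw 2: a1=3.272, a2=17.472, a3=0.318, a0=21.062; τ=−ln(0.5645)/21.062=0.027 → t=0.108; u2·a0=0.2728·21.062=5.746; a1=3.272 < 5.746 ≤ a1+a2=20.744 → R2 fires; Z=7 Q=2 Y=5 R=8
Draw 3: a1=2.863, a2=12.740, a3=0.318, a0=15.921; τ=−ln(0.4586)/15.921=0.049 → t=0.157; u2·a0=0.4176·15.921=6.649; a1=2.863 < 6.649 ≤ a1+a2=15.603 → R2 fires; Z=6 Q=2 Y=4 R=10
Draw 4: a1=2.454, a2=8.736, a3=0.318, a0=11.508; τ=−ln(0.2711)/11.508=0.113 → t=0.271; u2·a0=0.9048·11.508=10.412; a1=2.454 < 10.412 ≤ a1+a2=11.190 → R2 fires; Z=5 Q=2 Y=3 R=12
Draw 5: a1=2.045, a2=5.460, a3=0.318, a0=7.823; τ=−ln(0.6288)/7.823=0.059 → t=0.330; u2·a0=0.1521·7.823=1.190 ≤ a1=2.045 → R1 fires; Z=4 Q=4 Y=3 R=12
Draw 6: a1=1.636, a2=4.368, a3=0.636, a0=6.640; τ=−ln(0.4200)/6.640=0.131 → t=0.461; u2·a0=0.0757·6.640=0.503 ≤ a1=1.636 → R1 fires; Z=3 Q=6 Y=3 R=12
Draw 7: a1=1.227, a2=3.276, a3=0.954, a0=5.457; τ=−ln(0.3904)/5.457=0.172 → t=0.633; u2·a0=0.3907·5.457=2.132; a1=1.227 < 2.132 ≤ a1+a2=4.503 → R2 fires; Z=2 Q=6 Y=2 R=14
Draw 8: a1=0.818, a2=1.456, a3=0.954, a0=3.228; τ=−ln(0.9532)/3.228=0.015 → t=0.648; u2·a0=0.9240·3.228=2.983; a1+a2=2.274 < 2.983 ≤ a1+…+a3=3.228 → R3 fires; Z=3 Q=5 Y=2 R=14
Draw 9: a1=1.227, a2=2.184, a3=0.795, a0=4.206; τ=−ln(0.8390)/4.206=0.042 → t=0.689; u2·a0=0.3655·4.206=1.537; a1=1.227 < 1.537 ≤ a1+a2=3.411 → R2 fires; Z=2 Q=5 Y=1 R=16
Draw 10: a1=0.818, a2=0.728, a3=0.795, a0=2.341; τ=−ln(0.8700)/2.341=0.059 → t=0.749 > T=0.71: stop.
Z first becomes ≤ 3 when it reaches 3 at the event at t=0.461.

Threshold first reached at t = 0.461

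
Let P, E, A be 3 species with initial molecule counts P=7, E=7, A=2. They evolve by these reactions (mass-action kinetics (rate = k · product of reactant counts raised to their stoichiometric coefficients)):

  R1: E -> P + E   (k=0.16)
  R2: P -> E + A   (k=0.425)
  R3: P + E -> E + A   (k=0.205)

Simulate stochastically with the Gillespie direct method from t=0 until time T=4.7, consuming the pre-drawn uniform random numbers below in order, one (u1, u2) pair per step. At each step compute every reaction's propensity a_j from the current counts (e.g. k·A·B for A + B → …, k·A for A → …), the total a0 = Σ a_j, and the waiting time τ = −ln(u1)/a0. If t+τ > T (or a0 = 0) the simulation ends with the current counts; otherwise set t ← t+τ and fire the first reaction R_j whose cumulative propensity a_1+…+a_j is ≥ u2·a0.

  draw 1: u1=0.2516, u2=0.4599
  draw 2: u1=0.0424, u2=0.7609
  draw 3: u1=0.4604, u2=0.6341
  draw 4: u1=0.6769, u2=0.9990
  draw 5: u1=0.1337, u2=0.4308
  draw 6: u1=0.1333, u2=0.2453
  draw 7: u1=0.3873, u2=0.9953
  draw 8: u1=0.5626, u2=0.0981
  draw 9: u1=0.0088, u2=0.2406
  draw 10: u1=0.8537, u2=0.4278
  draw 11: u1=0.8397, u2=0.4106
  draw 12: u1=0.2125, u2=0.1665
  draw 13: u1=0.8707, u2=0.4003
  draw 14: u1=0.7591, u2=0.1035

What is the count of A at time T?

A at T = 12

t=0.000: P=7 E=7 A=2
Draw 1: a1=1.120, a2=2.975, a3=10.045, a0=14.140; τ=−ln(0.2516)/14.140=0.098 → t=0.098; u2·a0=0.4599·14.140=6.503; a1+a2=4.095 < 6.503 ≤ a1+…+a3=14.140 → R3 fires; P=6 E=7 A=3
Draw 2: a1=1.120, a2=2.550, a3=8.610, a0=12.280; τ=−ln(0.0424)/12.280=0.257 → t=0.355; u2·a0=0.7609·12.280=9.344; a1+a2=3.670 < 9.344 ≤ a1+…+a3=12.280 → R3 fires; P=5 E=7 A=4
Draw 3: a1=1.120, a2=2.125, a3=7.175, a0=10.420; τ=−ln(0.4604)/10.420=0.074 → t=0.429; u2·a0=0.6341·10.420=6.607; a1+a2=3.245 < 6.607 ≤ a1+…+a3=10.420 → R3 fires; P=4 E=7 A=5
Draw 4: a1=1.120, a2=1.700, a3=5.740, a0=8.560; τ=−ln(0.6769)/8.560=0.046 → t=0.475; u2·a0=0.9990·8.560=8.551; a1+a2=2.820 < 8.551 ≤ a1+…+a3=8.560 → R3 fires; P=3 E=7 A=6
Draw 5: a1=1.120, a2=1.275, a3=4.305, a0=6.700; τ=−ln(0.1337)/6.700=0.300 → t=0.775; u2·a0=0.4308·6.700=2.886; a1+a2=2.395 < 2.886 ≤ a1+…+a3=6.700 → R3 fires; P=2 E=7 A=7
Draw 6: a1=1.120, a2=0.850, a3=2.870, a0=4.840; τ=−ln(0.1333)/4.840=0.416 → t=1.192; u2·a0=0.2453·4.840=1.187; a1=1.120 < 1.187 ≤ a1+a2=1.970 → R2 fires; P=1 E=8 A=8
Draw 7: a1=1.280, a2=0.425, a3=1.640, a0=3.345; τ=−ln(0.3873)/3.345=0.284 → t=1.475; u2·a0=0.9953·3.345=3.329; a1+a2=1.705 < 3.329 ≤ a1+…+a3=3.345 → R3 fires; P=0 E=8 A=9
Draw 8: a1=1.280, a2=0.000, a3=0.000, a0=1.280; τ=−ln(0.5626)/1.280=0.449 → t=1.925; u2·a0=0.0981·1.280=0.126 ≤ a1=1.280 → R1 fires; P=1 E=8 A=9
Draw 9: a1=1.280, a2=0.425, a3=1.640, a0=3.345; τ=−ln(0.0088)/3.345=1.415 → t=3.340; u2·a0=0.2406·3.345=0.805 ≤ a1=1.280 → R1 fires; P=2 E=8 A=9
Draw 10: a1=1.280, a2=0.850, a3=3.280, a0=5.410; τ=−ln(0.8537)/5.410=0.029 → t=3.369; u2·a0=0.4278·5.410=2.314; a1+a2=2.130 < 2.314 ≤ a1+…+a3=5.410 → R3 fires; P=1 E=8 A=10
Draw 11: a1=1.280, a2=0.425, a3=1.640, a0=3.345; τ=−ln(0.8397)/3.345=0.052 → t=3.421; u2·a0=0.4106·3.345=1.373; a1=1.280 < 1.373 ≤ a1+a2=1.705 → R2 fires; P=0 E=9 A=11
Draw 12: a1=1.440, a2=0.000, a3=0.000, a0=1.440; τ=−ln(0.2125)/1.440=1.076 → t=4.497; u2·a0=0.1665·1.440=0.240 ≤ a1=1.440 → R1 fires; P=1 E=9 A=11
Draw 13: a1=1.440, a2=0.425, a3=1.845, a0=3.710; τ=−ln(0.8707)/3.710=0.037 → t=4.534; u2·a0=0.4003·3.710=1.485; a1=1.440 < 1.485 ≤ a1+a2=1.865 → R2 fires; P=0 E=10 A=12
Draw 14: a1=1.600, a2=0.000, a3=0.000, a0=1.600; τ=−ln(0.7591)/1.600=0.172 → t=4.706 > T=4.7: stop.
Read off A at T=4.7: 12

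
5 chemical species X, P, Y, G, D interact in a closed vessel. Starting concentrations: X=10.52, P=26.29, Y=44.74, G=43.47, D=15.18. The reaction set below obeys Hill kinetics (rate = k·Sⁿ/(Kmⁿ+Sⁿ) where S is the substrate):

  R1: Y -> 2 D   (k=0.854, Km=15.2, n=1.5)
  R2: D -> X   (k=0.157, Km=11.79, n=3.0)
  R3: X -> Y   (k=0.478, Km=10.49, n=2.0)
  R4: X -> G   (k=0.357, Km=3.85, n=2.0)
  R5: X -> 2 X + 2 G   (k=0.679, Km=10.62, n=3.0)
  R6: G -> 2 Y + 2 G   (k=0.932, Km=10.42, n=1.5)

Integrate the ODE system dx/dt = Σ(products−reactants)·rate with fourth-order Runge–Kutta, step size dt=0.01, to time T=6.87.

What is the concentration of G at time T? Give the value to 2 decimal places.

G at T = 55.81

RK4 with dt=0.01: 687 steps to T=6.87. Trajectory (selected grid times):
t=0.00: X=10.52 P=26.29 Y=44.74 G=43.47 D=15.18
t=0.76: X=10.44 P=26.29 Y=45.65 G=44.85 D=16.18
t=1.53: X=10.35 P=26.29 Y=46.57 G=46.24 D=17.20
t=2.29: X=10.28 P=26.29 Y=47.49 G=47.62 D=18.20
t=3.05: X=10.20 P=26.29 Y=48.40 G=48.99 D=19.21
t=3.82: X=10.13 P=26.29 Y=49.33 G=50.37 D=20.23
t=4.58: X=10.05 P=26.29 Y=50.24 G=51.73 D=21.24
t=5.34: X=9.98 P=26.29 Y=51.16 G=53.09 D=22.25
t=6.11: X=9.91 P=26.29 Y=52.09 G=54.46 D=23.28
t=6.87: X=9.84 P=26.29 Y=53.01 G=55.81 D=24.30
Read off G at T=6.87: 55.81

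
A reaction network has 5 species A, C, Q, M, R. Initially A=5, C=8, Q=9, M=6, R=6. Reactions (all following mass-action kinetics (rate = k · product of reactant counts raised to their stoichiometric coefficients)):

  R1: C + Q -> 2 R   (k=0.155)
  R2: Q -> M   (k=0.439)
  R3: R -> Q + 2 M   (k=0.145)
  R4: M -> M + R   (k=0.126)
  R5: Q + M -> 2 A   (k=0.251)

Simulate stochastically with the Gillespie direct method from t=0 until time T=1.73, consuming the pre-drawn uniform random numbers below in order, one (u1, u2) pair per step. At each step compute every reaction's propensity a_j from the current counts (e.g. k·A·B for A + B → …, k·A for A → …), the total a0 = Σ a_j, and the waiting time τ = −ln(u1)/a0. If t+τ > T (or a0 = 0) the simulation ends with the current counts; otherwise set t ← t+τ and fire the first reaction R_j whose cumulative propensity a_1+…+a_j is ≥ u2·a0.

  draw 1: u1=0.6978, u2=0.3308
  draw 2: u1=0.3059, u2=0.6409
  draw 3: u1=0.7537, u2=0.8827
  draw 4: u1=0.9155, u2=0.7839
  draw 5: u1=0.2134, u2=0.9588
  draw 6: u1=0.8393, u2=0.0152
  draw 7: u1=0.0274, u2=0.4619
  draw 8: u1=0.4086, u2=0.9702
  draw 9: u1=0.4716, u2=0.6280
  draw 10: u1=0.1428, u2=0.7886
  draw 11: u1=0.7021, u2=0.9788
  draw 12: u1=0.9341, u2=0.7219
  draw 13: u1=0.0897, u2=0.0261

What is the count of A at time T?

A at T = 19

t=0.000: A=5 C=8 Q=9 M=6 R=6
Draw 1: a1=11.160, a2=3.951, a3=0.870, a4=0.756, a5=13.554, a0=30.291; τ=−ln(0.6978)/30.291=0.012 → t=0.012; u2·a0=0.3308·30.291=10.020 ≤ a1=11.160 → R1 fires; A=5 C=7 Q=8 M=6 R=8
Draw 2: a1=8.680, a2=3.512, a3=1.160, a4=0.756, a5=12.048, a0=26.156; τ=−ln(0.3059)/26.156=0.045 → t=0.057; u2·a0=0.6409·26.156=16.763; a1+…+a4=14.108 < 16.763 ≤ a1+…+a5=26.156 → R5 fires; A=7 C=7 Q=7 M=5 R=8
Draw 3: a1=7.595, a2=3.073, a3=1.160, a4=0.630, a5=8.785, a0=21.243; τ=−ln(0.7537)/21.243=0.013 → t=0.070; u2·a0=0.8827·21.243=18.751; a1+…+a4=12.458 < 18.751 ≤ a1+…+a5=21.243 → R5 fires; A=9 C=7 Q=6 M=4 R=8
Draw 4: a1=6.510, a2=2.634, a3=1.160, a4=0.504, a5=6.024, a0=16.832; τ=−ln(0.9155)/16.832=0.005 → t=0.076; u2·a0=0.7839·16.832=13.195; a1+…+a4=10.808 < 13.195 ≤ a1+…+a5=16.832 → R5 fires; A=11 C=7 Q=5 M=3 R=8
Draw 5: a1=5.425, a2=2.195, a3=1.160, a4=0.378, a5=3.765, a0=12.923; τ=−ln(0.2134)/12.923=0.120 → t=0.195; u2·a0=0.9588·12.923=12.391; a1+…+a4=9.158 < 12.391 ≤ a1+…+a5=12.923 → R5 fires; A=13 C=7 Q=4 M=2 R=8
Draw 6: a1=4.340, a2=1.756, a3=1.160, a4=0.252, a5=2.008, a0=9.516; τ=−ln(0.8393)/9.516=0.018 → t=0.214; u2·a0=0.0152·9.516=0.145 ≤ a1=4.340 → R1 fires; A=13 C=6 Q=3 M=2 R=10
Draw 7: a1=2.790, a2=1.317, a3=1.450, a4=0.252, a5=1.506, a0=7.315; τ=−ln(0.0274)/7.315=0.492 → t=0.705; u2·a0=0.4619·7.315=3.379; a1=2.790 < 3.379 ≤ a1+a2=4.107 → R2 fires; A=13 C=6 Q=2 M=3 R=10
Draw 8: a1=1.860, a2=0.878, a3=1.450, a4=0.378, a5=1.506, a0=6.072; τ=−ln(0.4086)/6.072=0.147 → t=0.853; u2·a0=0.9702·6.072=5.891; a1+…+a4=4.566 < 5.891 ≤ a1+…+a5=6.072 → R5 fires; A=15 C=6 Q=1 M=2 R=10
Draw 9: a1=0.930, a2=0.439, a3=1.450, a4=0.252, a5=0.502, a0=3.573; τ=−ln(0.4716)/3.573=0.210 → t=1.063; u2·a0=0.6280·3.573=2.244; a1+a2=1.369 < 2.244 ≤ a1+…+a3=2.819 → R3 fires; A=15 C=6 Q=2 M=4 R=9
Draw 10: a1=1.860, a2=0.878, a3=1.305, a4=0.504, a5=2.008, a0=6.555; τ=−ln(0.1428)/6.555=0.297 → t=1.360; u2·a0=0.7886·6.555=5.169; a1+…+a4=4.547 < 5.169 ≤ a1+…+a5=6.555 → R5 fires; A=17 C=6 Q=1 M=3 R=9
Draw 11: a1=0.930, a2=0.439, a3=1.305, a4=0.378, a5=0.753, a0=3.805; τ=−ln(0.7021)/3.805=0.093 → t=1.453; u2·a0=0.9788·3.805=3.724; a1+…+a4=3.052 < 3.724 ≤ a1+…+a5=3.805 → R5 fires; A=19 C=6 Q=0 M=2 R=9
Draw 12: a1=0.000, a2=0.000, a3=1.305, a4=0.252, a5=0.000, a0=1.557; τ=−ln(0.9341)/1.557=0.044 → t=1.497; u2·a0=0.7219·1.557=1.124; a1+a2=0.000 < 1.124 ≤ a1+…+a3=1.305 → R3 fires; A=19 C=6 Q=1 M=4 R=8
Draw 13: a1=0.930, a2=0.439, a3=1.160, a4=0.504, a5=1.004, a0=4.037; τ=−ln(0.0897)/4.037=0.597 → t=2.094 > T=1.73: stop.
Read off A at T=1.73: 19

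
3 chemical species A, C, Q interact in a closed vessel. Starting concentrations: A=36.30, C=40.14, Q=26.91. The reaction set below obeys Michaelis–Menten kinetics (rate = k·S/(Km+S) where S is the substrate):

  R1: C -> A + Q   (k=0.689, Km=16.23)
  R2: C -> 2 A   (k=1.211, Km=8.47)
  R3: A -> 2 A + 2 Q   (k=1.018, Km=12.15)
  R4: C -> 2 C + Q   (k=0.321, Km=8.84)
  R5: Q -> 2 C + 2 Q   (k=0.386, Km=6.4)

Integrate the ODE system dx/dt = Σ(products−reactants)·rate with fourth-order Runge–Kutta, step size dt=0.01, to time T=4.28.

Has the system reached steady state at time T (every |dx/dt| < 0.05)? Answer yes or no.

Steady state at T: no

RK4 with dt=0.01: 428 steps to T=4.28. Trajectory (selected grid times):
t=0.00: A=36.30 C=40.14 Q=26.91
t=0.48: A=37.86 C=39.85 Q=28.16
t=0.95: A=39.39 C=39.57 Q=29.39
t=1.43: A=40.96 C=39.29 Q=30.65
t=1.90: A=42.50 C=39.02 Q=31.89
t=2.38: A=44.07 C=38.74 Q=33.17
t=2.85: A=45.60 C=38.48 Q=34.43
t=3.33: A=47.18 C=38.21 Q=35.72
t=3.80: A=48.72 C=37.95 Q=36.98
t=4.28: A=50.29 C=37.68 Q=38.28
Rates at T: R1=0.4816, R2=0.9887, R3=0.8199, R4=0.2600, R5=0.3307
dx/dt at T (Σ net stoichiometry × rate): A=+3.2790, C=-0.5489, Q=+2.7121
Largest |dx/dt| is |+3.2790| (A) ≥ 0.05 → not steady.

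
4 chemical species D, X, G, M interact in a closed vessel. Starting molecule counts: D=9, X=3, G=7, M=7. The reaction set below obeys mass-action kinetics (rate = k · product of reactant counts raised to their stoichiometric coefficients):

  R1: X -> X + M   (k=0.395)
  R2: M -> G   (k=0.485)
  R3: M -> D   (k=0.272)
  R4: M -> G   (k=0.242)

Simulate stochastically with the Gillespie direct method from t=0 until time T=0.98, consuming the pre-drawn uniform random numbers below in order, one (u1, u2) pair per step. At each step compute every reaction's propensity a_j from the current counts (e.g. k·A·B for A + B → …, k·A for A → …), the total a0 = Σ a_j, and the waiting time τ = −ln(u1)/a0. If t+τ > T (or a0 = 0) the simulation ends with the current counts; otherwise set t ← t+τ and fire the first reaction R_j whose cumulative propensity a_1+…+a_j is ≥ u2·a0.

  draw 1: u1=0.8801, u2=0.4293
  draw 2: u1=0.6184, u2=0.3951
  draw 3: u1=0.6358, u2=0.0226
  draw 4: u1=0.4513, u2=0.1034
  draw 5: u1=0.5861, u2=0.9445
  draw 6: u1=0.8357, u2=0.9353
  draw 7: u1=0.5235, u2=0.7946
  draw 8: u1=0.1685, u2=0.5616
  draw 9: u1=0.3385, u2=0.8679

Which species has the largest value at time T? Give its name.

Dominant species at T: G

t=0.000: D=9 X=3 G=7 M=7
Draw 1: a1=1.185, a2=3.395, a3=1.904, a4=1.694, a0=8.178; τ=−ln(0.8801)/8.178=0.016 → t=0.016; u2·a0=0.4293·8.178=3.511; a1=1.185 < 3.511 ≤ a1+a2=4.580 → R2 fires; D=9 X=3 G=8 M=6
Draw 2: a1=1.185, a2=2.910, a3=1.632, a4=1.452, a0=7.179; τ=−ln(0.6184)/7.179=0.067 → t=0.083; u2·a0=0.3951·7.179=2.836; a1=1.185 < 2.836 ≤ a1+a2=4.095 → R2 fires; D=9 X=3 G=9 M=5
Draw 3: a1=1.185, a2=2.425, a3=1.360, a4=1.210, a0=6.180; τ=−ln(0.6358)/6.180=0.073 → t=0.156; u2·a0=0.0226·6.180=0.140 ≤ a1=1.185 → R1 fires; D=9 X=3 G=9 M=6
Draw 4: a1=1.185, a2=2.910, a3=1.632, a4=1.452, a0=7.179; τ=−ln(0.4513)/7.179=0.111 → t=0.267; u2·a0=0.1034·7.179=0.742 ≤ a1=1.185 → R1 fires; D=9 X=3 G=9 M=7
Draw 5: a1=1.185, a2=3.395, a3=1.904, a4=1.694, a0=8.178; τ=−ln(0.5861)/8.178=0.065 → t=0.332; u2·a0=0.9445·8.178=7.724; a1+…+a3=6.484 < 7.724 ≤ a1+…+a4=8.178 → R4 fires; D=9 X=3 G=10 M=6
Draw 6: a1=1.185, a2=2.910, a3=1.632, a4=1.452, a0=7.179; τ=−ln(0.8357)/7.179=0.025 → t=0.357; u2·a0=0.9353·7.179=6.715; a1+…+a3=5.727 < 6.715 ≤ a1+…+a4=7.179 → R4 fires; D=9 X=3 G=11 M=5
Draw 7: a1=1.185, a2=2.425, a3=1.360, a4=1.210, a0=6.180; τ=−ln(0.5235)/6.180=0.105 → t=0.462; u2·a0=0.7946·6.180=4.911; a1+a2=3.610 < 4.911 ≤ a1+…+a3=4.970 → R3 fires; D=10 X=3 G=11 M=4
Draw 8: a1=1.185, a2=1.940, a3=1.088, a4=0.968, a0=5.181; τ=−ln(0.1685)/5.181=0.344 → t=0.805; u2·a0=0.5616·5.181=2.910; a1=1.185 < 2.910 ≤ a1+a2=3.125 → R2 fires; D=10 X=3 G=12 M=3
Draw 9: a1=1.185, a2=1.455, a3=0.816, a4=0.726, a0=4.182; τ=−ln(0.3385)/4.182=0.259 → t=1.064 > T=0.98: stop.
At T=0.98: D=10 X=3 G=12 M=3; the largest is G.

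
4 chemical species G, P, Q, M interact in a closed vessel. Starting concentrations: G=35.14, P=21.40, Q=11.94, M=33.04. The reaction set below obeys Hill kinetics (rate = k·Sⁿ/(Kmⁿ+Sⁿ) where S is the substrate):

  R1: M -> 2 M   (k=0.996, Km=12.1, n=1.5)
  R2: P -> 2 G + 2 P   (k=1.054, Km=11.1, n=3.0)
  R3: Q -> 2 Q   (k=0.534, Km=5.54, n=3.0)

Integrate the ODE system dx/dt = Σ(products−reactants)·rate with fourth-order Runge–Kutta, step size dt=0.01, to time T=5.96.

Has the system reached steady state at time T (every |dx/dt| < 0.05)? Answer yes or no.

Steady state at T: no

RK4 with dt=0.01: 596 steps to T=5.96. Trajectory (selected grid times):
t=0.00: G=35.14 P=21.40 Q=11.94 M=33.04
t=0.66: G=36.37 P=22.01 Q=12.26 M=33.58
t=1.32: G=37.61 P=22.63 Q=12.59 M=34.12
t=1.99: G=38.87 P=23.27 Q=12.92 M=34.67
t=2.65: G=40.13 P=23.90 Q=13.24 M=35.22
t=3.31: G=41.40 P=24.53 Q=13.57 M=35.77
t=3.97: G=42.68 P=25.17 Q=13.90 M=36.32
t=4.64: G=43.99 P=25.82 Q=14.24 M=36.88
t=5.30: G=45.28 P=26.47 Q=14.57 M=37.43
t=5.96: G=46.58 P=27.12 Q=14.91 M=37.99
Rates at T: R1=0.8442, R2=0.9864, R3=0.5079
dx/dt at T (Σ net stoichiometry × rate): G=+1.9727, P=+0.9864, Q=+0.5079, M=+0.8442
Largest |dx/dt| is |+1.9727| (G) ≥ 0.05 → not steady.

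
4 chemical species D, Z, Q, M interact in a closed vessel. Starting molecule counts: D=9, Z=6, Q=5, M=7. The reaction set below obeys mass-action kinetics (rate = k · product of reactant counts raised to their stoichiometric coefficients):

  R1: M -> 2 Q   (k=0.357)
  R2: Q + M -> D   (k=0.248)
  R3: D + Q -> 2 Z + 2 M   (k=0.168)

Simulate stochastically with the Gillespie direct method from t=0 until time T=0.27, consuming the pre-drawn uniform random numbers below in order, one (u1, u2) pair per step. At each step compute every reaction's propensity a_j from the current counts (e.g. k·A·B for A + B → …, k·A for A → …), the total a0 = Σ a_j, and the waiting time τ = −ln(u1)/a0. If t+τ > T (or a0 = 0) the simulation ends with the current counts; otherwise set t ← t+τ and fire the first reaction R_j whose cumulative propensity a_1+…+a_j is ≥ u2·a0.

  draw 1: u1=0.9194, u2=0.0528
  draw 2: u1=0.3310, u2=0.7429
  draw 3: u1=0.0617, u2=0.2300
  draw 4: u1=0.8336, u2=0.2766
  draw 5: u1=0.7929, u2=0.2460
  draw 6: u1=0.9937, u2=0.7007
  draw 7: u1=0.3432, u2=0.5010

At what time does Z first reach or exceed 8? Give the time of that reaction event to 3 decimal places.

t=0.000: D=9 Z=6 Q=5 M=7
Draw 1: a1=2.499, a2=8.680, a3=7.560, a0=18.739; τ=−ln(0.9194)/18.739=0.004 → t=0.004; u2·a0=0.0528·18.739=0.989 ≤ a1=2.499 → R1 fires; D=9 Z=6 Q=7 M=6
Draw 2: a1=2.142, a2=10.416, a3=10.584, a0=23.142; τ=−ln(0.3310)/23.142=0.048 → t=0.052; u2·a0=0.7429·23.142=17.192; a1+a2=12.558 < 17.192 ≤ a1+…+a3=23.142 → R3 fires; D=8 Z=8 Q=6 M=8
Draw 3: a1=2.856, a2=11.904, a3=8.064, a0=22.824; τ=−ln(0.0617)/22.824=0.122 → t=0.174; u2·a0=0.2300·22.824=5.250; a1=2.856 < 5.250 ≤ a1+a2=14.760 → R2 fires; D=9 Z=8 Q=5 M=7
Draw 4: a1=2.499, a2=8.680, a3=7.560, a0=18.739; τ=−ln(0.8336)/18.739=0.010 → t=0.184; u2·a0=0.2766·18.739=5.183; a1=2.499 < 5.183 ≤ a1+a2=11.179 → R2 fires; D=10 Z=8 Q=4 M=6
Draw 5: a1=2.142, a2=5.952, a3=6.720, a0=14.814; τ=−ln(0.7929)/14.814=0.016 → t=0.200; u2·a0=0.2460·14.814=3.644; a1=2.142 < 3.644 ≤ a1+a2=8.094 → R2 fires; D=11 Z=8 Q=3 M=5
Draw 6: a1=1.785, a2=3.720, a3=5.544, a0=11.049; τ=−ln(0.9937)/11.049=0.001 → t=0.200; u2·a0=0.7007·11.049=7.742; a1+a2=5.505 < 7.742 ≤ a1+…+a3=11.049 → R3 fires; D=10 Z=10 Q=2 M=7
Draw 7: a1=2.499, a2=3.472, a3=3.360, a0=9.331; τ=−ln(0.3432)/9.331=0.115 → t=0.315 > T=0.27: stop.
Z first becomes ≥ 8 when it reaches 8 at the event at t=0.052.

Threshold first reached at t = 0.052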